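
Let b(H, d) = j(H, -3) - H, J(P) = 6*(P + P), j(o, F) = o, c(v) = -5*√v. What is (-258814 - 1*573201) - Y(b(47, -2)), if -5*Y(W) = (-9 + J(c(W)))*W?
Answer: -832015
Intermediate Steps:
J(P) = 12*P (J(P) = 6*(2*P) = 12*P)
b(H, d) = 0 (b(H, d) = H - H = 0)
Y(W) = -W*(-9 - 60*√W)/5 (Y(W) = -(-9 + 12*(-5*√W))*W/5 = -(-9 - 60*√W)*W/5 = -W*(-9 - 60*√W)/5)
(-258814 - 1*573201) - Y(b(47, -2)) = (-258814 - 1*573201) - (12*0^(3/2) + (9/5)*0) = (-258814 - 573201) - (12*0 + 0) = -832015 - (0 + 0) = -832015 - 1*0 = -832015 + 0 = -832015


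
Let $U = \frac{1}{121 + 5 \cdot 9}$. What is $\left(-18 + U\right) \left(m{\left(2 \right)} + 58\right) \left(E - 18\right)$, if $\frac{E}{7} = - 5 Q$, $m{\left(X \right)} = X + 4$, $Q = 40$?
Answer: $\frac{135538112}{83} \approx 1.633 \cdot 10^{6}$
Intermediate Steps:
$m{\left(X \right)} = 4 + X$
$U = \frac{1}{166}$ ($U = \frac{1}{121 + 45} = \frac{1}{166} \approx 0.0060241$)
$E = -1400$ ($E = 7 \left(\left(-5\right) 40\right) = 7 \left(-200\right) = -1400$)
$\left(-18 + U\right) \left(m{\left(2 \right)} + 58\right) \left(E - 18\right) = \left(-18 + \frac{1}{166}\right) \left(\left(4 + 2\right) + 58\right) \left(-1400 - 18\right) = - \frac{2987 \left(6 + 58\right) \left(-1418\right)}{166} = - \frac{2987 \cdot 64 \left(-1418\right)}{166} = \left(- \frac{2987}{166}\right) \left(-90752\right) = \frac{135538112}{83}$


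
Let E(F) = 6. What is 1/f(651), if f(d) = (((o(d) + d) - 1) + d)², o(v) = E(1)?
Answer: 1/1708249 ≈ 5.8539e-7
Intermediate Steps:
o(v) = 6
f(d) = (5 + 2*d)² (f(d) = (((6 + d) - 1) + d)² = ((5 + d) + d)² = (5 + 2*d)²)
1/f(651) = 1/((5 + 2*651)²) = 1/((5 + 1302)²) = 1/(1307²) = 1/1708249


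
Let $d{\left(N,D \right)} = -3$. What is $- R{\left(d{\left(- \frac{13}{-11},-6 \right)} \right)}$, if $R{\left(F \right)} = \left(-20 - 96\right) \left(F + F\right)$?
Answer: $-696$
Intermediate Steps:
$R{\left(F \right)} = - 232 F$ ($R{\left(F \right)} = - 116 \cdot 2 F = - 232 F$)
$- R{\left(d{\left(- \frac{13}{-11},-6 \right)} \right)} = - \left(-232\right) \left(-3\right) = \left(-1\right) 696 = -696$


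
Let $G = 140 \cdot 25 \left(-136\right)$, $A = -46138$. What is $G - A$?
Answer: $-429862$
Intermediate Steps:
$G = -476000$ ($G = 3500 \left(-136\right) = -476000$)
$G - A = -476000 - -46138 = -476000 + 46138 = -429862$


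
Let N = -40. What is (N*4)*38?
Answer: -6080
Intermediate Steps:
(N*4)*38 = -40*4*38 = -160*38 = -6080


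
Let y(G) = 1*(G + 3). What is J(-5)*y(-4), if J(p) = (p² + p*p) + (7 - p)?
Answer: -62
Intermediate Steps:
y(G) = 3 + G (y(G) = 1*(3 + G) = 3 + G)
J(p) = 7 - p + 2*p² (J(p) = (p² + p²) + (7 - p) = 2*p² + (7 - p) = 7 - p + 2*p²)
J(-5)*y(-4) = (7 - 1*(-5) + 2*(-5)²)*(3 - 4) = (7 + 5 + 2*25)*(-1) = (7 + 5 + 50)*(-1) = 62*(-1) = -62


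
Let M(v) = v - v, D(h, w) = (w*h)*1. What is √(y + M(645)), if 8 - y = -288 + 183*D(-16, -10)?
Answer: 2*I*√7246 ≈ 170.25*I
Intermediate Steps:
D(h, w) = h*w (D(h, w) = (h*w)*1 = h*w)
M(v) = 0
y = -28984 (y = 8 - (-288 + 183*(-16*(-10))) = 8 - (-288 + 183*160) = 8 - (-288 + 29280) = 8 - 1*28992 = 8 - 28992 = -28984)
√(y + M(645)) = √(-28984 + 0) = √(-28984) = 2*I*√7246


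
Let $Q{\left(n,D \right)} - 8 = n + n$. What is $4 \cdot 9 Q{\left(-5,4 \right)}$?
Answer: $-72$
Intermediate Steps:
$Q{\left(n,D \right)} = 8 + 2 n$ ($Q{\left(n,D \right)} = 8 + \left(n + n\right) = 8 + 2 n$)
$4 \cdot 9 Q{\left(-5,4 \right)} = 4 \cdot 9 \left(8 + 2 \left(-5\right)\right) = 36 \left(8 - 10\right) = 36 \left(-2\right) = -72$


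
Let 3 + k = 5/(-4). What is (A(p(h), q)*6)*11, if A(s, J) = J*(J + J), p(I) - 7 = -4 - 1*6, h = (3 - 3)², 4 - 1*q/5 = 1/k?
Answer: 17107200/289 ≈ 59194.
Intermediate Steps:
k = -17/4 (k = -3 + 5/(-4) = -3 + 5*(-¼) = -3 - 5/4 = -17/4 ≈ -4.2500)
q = 360/17 (q = 20 - 5/(-17/4) = 20 - 5*(-4/17) = 20 + 20/17 = 360/17 ≈ 21.176)
h = 0 (h = 0² = 0)
p(I) = -3 (p(I) = 7 + (-4 - 1*6) = 7 + (-4 - 6) = 7 - 10 = -3)
A(s, J) = 2*J² (A(s, J) = J*(2*J) = 2*J²)
(A(p(h), q)*6)*11 = ((2*(360/17)²)*6)*11 = ((2*(129600/289))*6)*11 = ((259200/289)*6)*11 = (1555200/289)*11 = 17107200/289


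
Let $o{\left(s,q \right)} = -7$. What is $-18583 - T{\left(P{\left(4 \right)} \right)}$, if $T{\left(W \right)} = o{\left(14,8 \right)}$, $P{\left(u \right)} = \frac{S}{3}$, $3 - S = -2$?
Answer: $-18576$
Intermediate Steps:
$S = 5$ ($S = 3 - -2 = 3 + 2 = 5$)
$P{\left(u \right)} = \frac{5}{3}$
$T{\left(W \right)} = -7$
$-18583 - T{\left(P{\left(4 \right)} \right)} = -18583 - -7 = -18583 + 7 = -18576$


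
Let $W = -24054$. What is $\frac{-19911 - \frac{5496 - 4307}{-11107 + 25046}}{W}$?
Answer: $\frac{138770309}{167644353} \approx 0.82777$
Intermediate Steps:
$\frac{-19911 - \frac{5496 - 4307}{-11107 + 25046}}{W} = \frac{-19911 - \frac{5496 - 4307}{-11107 + 25046}}{-24054} = \left(-19911 - \frac{1189}{13939}\right) \left(- \frac{1}{24054}\right) = \left(- \frac{277540618}{13939}\right) \left(- \frac{1}{24054}\right) = \frac{138770309}{167644353}$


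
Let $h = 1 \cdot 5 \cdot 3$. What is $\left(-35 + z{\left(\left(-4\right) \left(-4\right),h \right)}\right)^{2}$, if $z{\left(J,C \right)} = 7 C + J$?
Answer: $7396$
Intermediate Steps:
$h = 15$ ($h = 5 \cdot 3 = 15$)
$z{\left(J,C \right)} = J + 7 C$
$\left(-35 + z{\left(\left(-4\right) \left(-4\right),h \right)}\right)^{2} = \left(-35 + \left(\left(-4\right) \left(-4\right) + 7 \cdot 15\right)\right)^{2} = \left(-35 + \left(16 + 105\right)\right)^{2} = \left(-35 + 121\right)^{2} = 86^{2} = 7396$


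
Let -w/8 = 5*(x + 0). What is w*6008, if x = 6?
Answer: -1441920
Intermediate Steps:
w = -240 (w = -40*(6 + 0) = -40*6 = -8*30 = -240)
w*6008 = -240*6008 = -1441920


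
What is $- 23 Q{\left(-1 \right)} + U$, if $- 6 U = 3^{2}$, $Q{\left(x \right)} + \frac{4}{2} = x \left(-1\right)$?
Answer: $\frac{43}{2} \approx 21.5$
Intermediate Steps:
$Q{\left(x \right)} = -2 - x$ ($Q{\left(x \right)} = -2 + x \left(-1\right) = -2 - x$)
$U = - \frac{3}{2}$ ($U = - \frac{3^{2}}{6} = \left(- \frac{1}{6}\right) 9 = - \frac{3}{2} \approx -1.5$)
$- 23 Q{\left(-1 \right)} + U = - 23 \left(-2 - -1\right) - \frac{3}{2} = - 23 \left(-2 + 1\right) - \frac{3}{2} = \left(-23\right) \left(-1\right) - \frac{3}{2} = 23 - \frac{3}{2} = \frac{43}{2}$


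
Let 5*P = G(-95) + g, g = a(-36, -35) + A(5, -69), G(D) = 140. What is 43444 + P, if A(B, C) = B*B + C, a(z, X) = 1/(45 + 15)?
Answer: 13038961/300 ≈ 43463.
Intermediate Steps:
a(z, X) = 1/60
A(B, C) = C + B² (A(B, C) = B² + C = C + B²)
g = -2639/60 (g = 1/60 + (-69 + 5²) = 1/60 + (-69 + 25) = 1/60 - 44 = -2639/60 ≈ -43.983)
P = 5761/300 (P = (140 - 2639/60)/5 = (⅕)*(5761/60) = 5761/300 ≈ 19.203)
43444 + P = 43444 + 5761/300 = 13038961/300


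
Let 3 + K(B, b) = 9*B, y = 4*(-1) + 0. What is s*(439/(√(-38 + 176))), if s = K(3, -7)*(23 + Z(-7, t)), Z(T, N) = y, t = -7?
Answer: 33364*√138/23 ≈ 17041.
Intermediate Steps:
y = -4 (y = -4 + 0 = -4)
Z(T, N) = -4
K(B, b) = -3 + 9*B
s = 456 (s = (-3 + 9*3)*(23 - 4) = (-3 + 27)*19 = 24*19 = 456)
s*(439/(√(-38 + 176))) = 456*(439/(√(-38 + 176))) = 456*(439/(√138)) = 456*(439*(√138/138)) = 456*(439*√138/138) = 33364*√138/23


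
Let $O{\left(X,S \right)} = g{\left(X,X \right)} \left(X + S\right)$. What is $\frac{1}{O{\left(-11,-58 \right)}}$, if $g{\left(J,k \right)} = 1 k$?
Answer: $\frac{1}{759} \approx 0.0013175$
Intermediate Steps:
$g{\left(J,k \right)} = k$
$O{\left(X,S \right)} = X \left(S + X\right)$ ($O{\left(X,S \right)} = X \left(X + S\right) = X \left(S + X\right)$)
$\frac{1}{O{\left(-11,-58 \right)}} = \frac{1}{\left(-11\right) \left(-58 - 11\right)} = \frac{1}{\left(-11\right) \left(-69\right)} = \frac{1}{759}$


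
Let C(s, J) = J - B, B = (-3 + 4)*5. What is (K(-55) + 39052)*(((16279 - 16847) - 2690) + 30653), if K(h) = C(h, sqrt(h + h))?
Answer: 1069692565 + 27395*I*sqrt(110) ≈ 1.0697e+9 + 2.8732e+5*I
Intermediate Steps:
B = 5 (B = 1*5 = 5)
C(s, J) = -5 + J (C(s, J) = J - 1*5 = J - 5 = -5 + J)
K(h) = -5 + sqrt(2)*sqrt(h) (K(h) = -5 + sqrt(h + h) = -5 + sqrt(2*h) = -5 + sqrt(2)*sqrt(h))
(K(-55) + 39052)*(((16279 - 16847) - 2690) + 30653) = ((-5 + sqrt(2)*sqrt(-55)) + 39052)*(((16279 - 16847) - 2690) + 30653) = ((-5 + sqrt(2)*(I*sqrt(55))) + 39052)*((-568 - 2690) + 30653) = ((-5 + I*sqrt(110)) + 39052)*(-3258 + 30653) = (39047 + I*sqrt(110))*27395 = 1069692565 + 27395*I*sqrt(110)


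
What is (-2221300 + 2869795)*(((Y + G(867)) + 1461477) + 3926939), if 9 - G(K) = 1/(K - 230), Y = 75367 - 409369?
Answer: 2087938242987750/637 ≈ 3.2778e+12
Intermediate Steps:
Y = -334002
G(K) = 9 - 1/(-230 + K) (G(K) = 9 - 1/(K - 230) = 9 - 1/(-230 + K))
(-2221300 + 2869795)*(((Y + G(867)) + 1461477) + 3926939) = (-2221300 + 2869795)*(((-334002 + (-2071 + 9*867)/(-230 + 867)) + 1461477) + 3926939) = 648495*(((-334002 + (-2071 + 7803)/637) + 1461477) + 3926939) = 648495*(((-334002 + (1/637)*5732) + 1461477) + 3926939) = 648495*(((-334002 + 5732/637) + 1461477) + 3926939) = 648495*((-212753542/637 + 1461477) + 3926939) = 648495*(718207307/637 + 3926939) = 648495*(3219667450/637) = 2087938242987750/637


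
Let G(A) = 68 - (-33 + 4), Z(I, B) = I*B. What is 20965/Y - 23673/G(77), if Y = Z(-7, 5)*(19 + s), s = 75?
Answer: -2283365/9118 ≈ -250.42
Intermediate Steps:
Z(I, B) = B*I
G(A) = 97 (G(A) = 68 - 1*(-29) = 68 + 29 = 97)
Y = -3290 (Y = (5*(-7))*(19 + 75) = -35*94 = -3290)
20965/Y - 23673/G(77) = 20965/(-3290) - 23673/97 = 20965*(-1/3290) - 23673*1/97 = -599/94 - 23673/97 = -2283365/9118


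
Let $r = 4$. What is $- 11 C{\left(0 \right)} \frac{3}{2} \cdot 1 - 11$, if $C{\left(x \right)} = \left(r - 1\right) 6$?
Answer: $-308$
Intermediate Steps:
$C{\left(x \right)} = 18$ ($C{\left(x \right)} = \left(4 - 1\right) 6 = 3 \cdot 6 = 18$)
$- 11 C{\left(0 \right)} \frac{3}{2} \cdot 1 - 11 = - 11 \cdot 18 \cdot \frac{3}{2} \cdot 1 - 11 = - 11 \cdot 27 \cdot 1 - 11 = \left(-11\right) 27 - 11 = -297 - 11 = -308$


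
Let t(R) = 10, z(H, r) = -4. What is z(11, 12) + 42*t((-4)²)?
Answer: 416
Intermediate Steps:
z(11, 12) + 42*t((-4)²) = -4 + 42*10 = -4 + 420 = 416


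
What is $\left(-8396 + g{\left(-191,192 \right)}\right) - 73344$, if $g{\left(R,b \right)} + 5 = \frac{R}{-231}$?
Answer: $- \frac{18882904}{231} \approx -81744.0$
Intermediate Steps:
$g{\left(R,b \right)} = -5 - \frac{R}{231}$ ($g{\left(R,b \right)} = -5 + \frac{R}{-231} = -5 - \frac{R}{231}$)
$\left(-8396 + g{\left(-191,192 \right)}\right) - 73344 = \left(-8396 - \frac{964}{231}\right) - 73344 = - \frac{1940440}{231} - 73344 = - \frac{18882904}{231}$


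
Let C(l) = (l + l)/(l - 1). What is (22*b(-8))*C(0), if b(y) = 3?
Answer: 0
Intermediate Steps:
C(l) = 2*l/(-1 + l) (C(l) = (2*l)/(-1 + l) = 2*l/(-1 + l))
(22*b(-8))*C(0) = (22*3)*(2*0/(-1 + 0)) = 66*(2*0/(-1)) = 66*(2*0*(-1)) = 66*0 = 0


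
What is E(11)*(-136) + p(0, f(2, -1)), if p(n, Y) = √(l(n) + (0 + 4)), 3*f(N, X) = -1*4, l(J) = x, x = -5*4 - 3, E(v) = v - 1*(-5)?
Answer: -2176 + I*√19 ≈ -2176.0 + 4.3589*I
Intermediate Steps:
E(v) = 5 + v (E(v) = v + 5 = 5 + v)
x = -23 (x = -20 - 3 = -23)
l(J) = -23
f(N, X) = -4/3 (f(N, X) = (-1*4)/3 = (⅓)*(-4) = -4/3)
p(n, Y) = I*√19 (p(n, Y) = √(-23 + (0 + 4)) = √(-23 + 4) = √(-19) = I*√19)
E(11)*(-136) + p(0, f(2, -1)) = (5 + 11)*(-136) + I*√19 = 16*(-136) + I*√19 = -2176 + I*√19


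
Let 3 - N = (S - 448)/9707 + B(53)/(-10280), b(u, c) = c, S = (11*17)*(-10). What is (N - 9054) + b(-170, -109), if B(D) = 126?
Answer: -457016330739/49893980 ≈ -9159.8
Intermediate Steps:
S = -1870 (S = 187*(-10) = -1870)
N = 162208001/49893980 (N = 3 - ((-1870 - 448)/9707 + 126/(-10280)) = 3 - (-2318*1/9707 + 126*(-1/10280)) = 3 - (-2318/9707 - 63/5140) = 3 - 1*(-12526061/49893980) = 3 + 12526061/49893980 = 162208001/49893980 ≈ 3.2511)
(N - 9054) + b(-170, -109) = (162208001/49893980 - 9054) - 109 = -451577886919/49893980 - 109 = -457016330739/49893980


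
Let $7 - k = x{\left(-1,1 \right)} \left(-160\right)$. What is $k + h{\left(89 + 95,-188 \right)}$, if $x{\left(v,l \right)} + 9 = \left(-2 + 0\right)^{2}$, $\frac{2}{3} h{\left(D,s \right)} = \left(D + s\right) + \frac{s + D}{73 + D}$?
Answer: $- \frac{205349}{257} \approx -799.02$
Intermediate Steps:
$h{\left(D,s \right)} = \frac{3 D}{2} + \frac{3 s}{2} + \frac{3 \left(D + s\right)}{2 \left(73 + D\right)}$ ($h{\left(D,s \right)} = \frac{3 \left(\left(D + s\right) + \frac{s + D}{73 + D}\right)}{2} = \frac{3 \left(\left(D + s\right) + \frac{D + s}{73 + D}\right)}{2} = \frac{3 \left(D + s + \frac{D + s}{73 + D}\right)}{2} = \frac{3 D}{2} + \frac{3 s}{2} + \frac{3 \left(D + s\right)}{2 \left(73 + D\right)}$)
$x{\left(v,l \right)} = -5$ ($x{\left(v,l \right)} = -9 + \left(-2 + 0\right)^{2} = -9 + \left(-2\right)^{2} = -9 + 4 = -5$)
$k = -793$ ($k = 7 - \left(-5\right) \left(-160\right) = 7 - 800 = -793$)
$k + h{\left(89 + 95,-188 \right)} = -793 + \frac{3 \left(\left(89 + 95\right)^{2} + 74 \left(89 + 95\right) + 74 \left(-188\right) + \left(89 + 95\right) \left(-188\right)\right)}{2 \left(73 + \left(89 + 95\right)\right)} = -793 + \frac{3 \left(184^{2} + 74 \cdot 184 - 13912 + 184 \left(-188\right)\right)}{2 \left(73 + 184\right)} = -793 + \frac{3 \left(33856 + 13616 - 13912 - 34592\right)}{2 \cdot 257} = -793 + \frac{3}{2} \cdot \frac{1}{257} \left(-1032\right) = -793 - \frac{1548}{257} = - \frac{205349}{257}$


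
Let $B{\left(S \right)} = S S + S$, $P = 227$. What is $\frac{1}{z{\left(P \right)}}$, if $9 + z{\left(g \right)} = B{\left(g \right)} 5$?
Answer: $\frac{1}{258771} \approx 3.8644 \cdot 10^{-6}$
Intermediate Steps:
$B{\left(S \right)} = S + S^{2}$ ($B{\left(S \right)} = S^{2} + S = S + S^{2}$)
$z{\left(g \right)} = -9 + 5 g \left(1 + g\right)$ ($z{\left(g \right)} = -9 + g \left(1 + g\right) 5 = -9 + 5 g \left(1 + g\right)$)
$\frac{1}{z{\left(P \right)}} = \frac{1}{-9 + 5 \cdot 227 \left(1 + 227\right)} = \frac{1}{-9 + 5 \cdot 227 \cdot 228} = \frac{1}{-9 + 258780} = \frac{1}{258771}$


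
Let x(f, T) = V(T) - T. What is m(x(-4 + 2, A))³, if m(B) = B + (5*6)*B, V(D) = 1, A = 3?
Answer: -238328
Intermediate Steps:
x(f, T) = 1 - T
m(B) = 31*B (m(B) = B + 30*B = 31*B)
m(x(-4 + 2, A))³ = (31*(1 - 1*3))³ = (31*(1 - 3))³ = (31*(-2))³ = (-62)³ = -238328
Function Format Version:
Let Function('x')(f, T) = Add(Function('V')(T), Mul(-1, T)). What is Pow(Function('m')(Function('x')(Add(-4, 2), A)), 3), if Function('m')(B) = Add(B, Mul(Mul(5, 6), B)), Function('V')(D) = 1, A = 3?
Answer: -238328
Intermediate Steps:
Function('x')(f, T) = Add(1, Mul(-1, T))
Function('m')(B) = Mul(31, B) (Function('m')(B) = Add(B, Mul(30, B)) = Mul(31, B))
Pow(Function('m')(Function('x')(Add(-4, 2), A)), 3) = Pow(Mul(31, Add(1, Mul(-1, 3))), 3) = Pow(Mul(31, Add(1, -3)), 3) = Pow(Mul(31, -2), 3) = Pow(-62, 3) = -238328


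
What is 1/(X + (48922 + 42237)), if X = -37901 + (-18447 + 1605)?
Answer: 1/36416 ≈ 2.7460e-5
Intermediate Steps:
X = -54743 (X = -37901 - 16842 = -54743)
1/(X + (48922 + 42237)) = 1/(-54743 + (48922 + 42237)) = 1/(-54743 + 91159) = 1/36416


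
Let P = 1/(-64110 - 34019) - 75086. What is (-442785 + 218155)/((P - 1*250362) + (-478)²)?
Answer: 22042717270/9514980357 ≈ 2.3166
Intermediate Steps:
P = -7368114095/98129 (P = 1/(-98129) - 75086 = -1/98129 - 75086 = -7368114095/98129 ≈ -75086.)
(-442785 + 218155)/((P - 1*250362) + (-478)²) = (-442785 + 218155)/((-7368114095/98129 - 1*250362) + (-478)²) = -224630/((-7368114095/98129 - 250362) + 228484) = -224630/(-31935886793/98129 + 228484) = -224630/(-9514980357/98129) = -224630*(-98129/9514980357) = 22042717270/9514980357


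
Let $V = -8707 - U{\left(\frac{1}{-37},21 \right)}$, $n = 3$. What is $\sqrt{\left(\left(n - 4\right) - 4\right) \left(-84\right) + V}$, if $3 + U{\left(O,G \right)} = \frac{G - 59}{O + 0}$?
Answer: $i \sqrt{9690} \approx 98.438 i$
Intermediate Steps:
$U{\left(O,G \right)} = -3 + \frac{-59 + G}{O}$ ($U{\left(O,G \right)} = -3 + \frac{G - 59}{O + 0} = -3 + \frac{-59 + G}{O}$)
$V = -10110$ ($V = -8707 - \frac{-59 + 21 - \frac{3}{-37}}{\frac{1}{-37}} = -8707 - \frac{-59 + 21 - - \frac{3}{37}}{- \frac{1}{37}} = -8707 - - 37 \left(-59 + 21 + \frac{3}{37}\right) = -8707 - \left(-37\right) \left(- \frac{1403}{37}\right) = -8707 - 1403 = -10110$)
$\sqrt{\left(\left(n - 4\right) - 4\right) \left(-84\right) + V} = \sqrt{\left(\left(3 - 4\right) - 4\right) \left(-84\right) - 10110} = \sqrt{\left(-1 - 4\right) \left(-84\right) - 10110} = \sqrt{\left(-5\right) \left(-84\right) - 10110} = \sqrt{420 - 10110} = \sqrt{-9690} = i \sqrt{9690}$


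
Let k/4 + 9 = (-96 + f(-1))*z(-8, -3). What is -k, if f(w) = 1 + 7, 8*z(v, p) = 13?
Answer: 608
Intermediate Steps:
z(v, p) = 13/8 (z(v, p) = (1/8)*13 = 13/8)
f(w) = 8
k = -608 (k = -36 + 4*((-96 + 8)*(13/8)) = -36 + 4*(-88*13/8) = -36 + 4*(-143) = -36 - 572 = -608)
-k = -1*(-608) = 608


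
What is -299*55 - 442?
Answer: -16887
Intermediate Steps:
-299*55 - 442 = -16445 - 442 = -16887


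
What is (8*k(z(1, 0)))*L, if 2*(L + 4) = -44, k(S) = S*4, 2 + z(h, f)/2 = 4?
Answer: -3328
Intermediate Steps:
z(h, f) = 4 (z(h, f) = -4 + 2*4 = -4 + 8 = 4)
k(S) = 4*S
L = -26 (L = -4 + (½)*(-44) = -4 - 22 = -26)
(8*k(z(1, 0)))*L = (8*(4*4))*(-26) = (8*16)*(-26) = 128*(-26) = -3328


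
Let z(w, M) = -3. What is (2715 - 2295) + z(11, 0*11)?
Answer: 417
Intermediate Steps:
(2715 - 2295) + z(11, 0*11) = (2715 - 2295) - 3 = 420 - 3 = 417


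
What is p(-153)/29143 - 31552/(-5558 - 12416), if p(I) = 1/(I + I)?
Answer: 140686541221/80143891146 ≈ 1.7554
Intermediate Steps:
p(I) = 1/(2*I)
p(-153)/29143 - 31552/(-5558 - 12416) = ((½)/(-153))/29143 - 31552/(-5558 - 12416) = ((½)*(-1/153))*(1/29143) - 31552/(-17974) = -1/306*1/29143 - 31552*(-1/17974) = -1/8917758 + 15776/8987 = 140686541221/80143891146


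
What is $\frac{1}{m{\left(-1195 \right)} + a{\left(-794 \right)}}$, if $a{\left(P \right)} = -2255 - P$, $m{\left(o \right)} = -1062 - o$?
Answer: $- \frac{1}{1328} \approx -0.00075301$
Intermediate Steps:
$\frac{1}{m{\left(-1195 \right)} + a{\left(-794 \right)}} = \frac{1}{\left(-1062 - -1195\right) - 1461} = \frac{1}{\left(-1062 + 1195\right) + \left(-2255 + 794\right)} = \frac{1}{133 - 1461} = \frac{1}{-1328} = - \frac{1}{1328}$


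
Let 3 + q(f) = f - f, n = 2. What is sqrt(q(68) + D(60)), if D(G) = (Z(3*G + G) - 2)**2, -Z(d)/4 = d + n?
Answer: sqrt(940897) ≈ 970.00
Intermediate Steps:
q(f) = -3 (q(f) = -3 + (f - f) = -3 + 0 = -3)
Z(d) = -8 - 4*d (Z(d) = -4*(d + 2) = -4*(2 + d) = -8 - 4*d)
D(G) = (-10 - 16*G)**2 (D(G) = ((-8 - 4*(3*G + G)) - 2)**2 = ((-8 - 16*G) - 2)**2 = (-10 - 16*G)**2)
sqrt(q(68) + D(60)) = sqrt(-3 + 4*(5 + 8*60)**2) = sqrt(-3 + 4*(5 + 480)**2) = sqrt(-3 + 4*485**2) = sqrt(-3 + 4*235225) = sqrt(-3 + 940900) = sqrt(940897)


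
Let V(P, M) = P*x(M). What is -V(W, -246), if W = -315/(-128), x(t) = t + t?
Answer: 38745/32 ≈ 1210.8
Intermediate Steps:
x(t) = 2*t
W = 315/128 (W = -315*(-1/128) = 315/128 ≈ 2.4609)
V(P, M) = 2*M*P (V(P, M) = P*(2*M) = 2*M*P)
-V(W, -246) = -2*(-246)*315/128 = -1*(-38745/32) = 38745/32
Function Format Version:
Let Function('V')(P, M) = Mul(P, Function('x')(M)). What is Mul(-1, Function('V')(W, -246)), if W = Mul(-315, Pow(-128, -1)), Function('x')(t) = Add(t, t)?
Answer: Rational(38745, 32) ≈ 1210.8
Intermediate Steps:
Function('x')(t) = Mul(2, t)
W = Rational(315, 128) (W = Mul(-315, Rational(-1, 128)) = Rational(315, 128) ≈ 2.4609)
Function('V')(P, M) = Mul(2, M, P) (Function('V')(P, M) = Mul(P, Mul(2, M)) = Mul(2, M, P))
Mul(-1, Function('V')(W, -246)) = Mul(-1, Mul(2, -246, Rational(315, 128))) = Mul(-1, Rational(-38745, 32)) = Rational(38745, 32)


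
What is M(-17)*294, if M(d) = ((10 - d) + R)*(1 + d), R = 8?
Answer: -164640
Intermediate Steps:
M(d) = (1 + d)*(18 - d) (M(d) = ((10 - d) + 8)*(1 + d) = (18 - d)*(1 + d) = (1 + d)*(18 - d))
M(-17)*294 = (18 - 1*(-17)² + 17*(-17))*294 = (18 - 1*289 - 289)*294 = (18 - 289 - 289)*294 = -560*294 = -164640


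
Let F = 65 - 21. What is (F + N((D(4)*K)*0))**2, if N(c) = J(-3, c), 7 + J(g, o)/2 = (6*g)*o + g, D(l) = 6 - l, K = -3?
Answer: 576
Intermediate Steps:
F = 44
J(g, o) = -14 + 2*g + 12*g*o (J(g, o) = -14 + 2*((6*g)*o + g) = -14 + 2*(6*g*o + g) = -14 + 2*(g + 6*g*o) = -14 + (2*g + 12*g*o) = -14 + 2*g + 12*g*o)
N(c) = -20 - 36*c (N(c) = -14 + 2*(-3) + 12*(-3)*c = -14 - 6 - 36*c = -20 - 36*c)
(F + N((D(4)*K)*0))**2 = (44 + (-20 - 36*(6 - 1*4)*(-3)*0))**2 = (44 + (-20 - 36*(6 - 4)*(-3)*0))**2 = (44 + (-20 - 36*2*(-3)*0))**2 = (44 + (-20 - (-216)*0))**2 = (44 + (-20 - 36*0))**2 = (44 + (-20 + 0))**2 = (44 - 20)**2 = 24**2 = 576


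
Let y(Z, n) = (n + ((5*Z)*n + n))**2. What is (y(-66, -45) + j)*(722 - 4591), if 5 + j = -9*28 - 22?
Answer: -842889974949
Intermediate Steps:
j = -279 (j = -5 + (-9*28 - 22) = -5 + (-252 - 22) = -5 - 274 = -279)
y(Z, n) = (2*n + 5*Z*n)**2 (y(Z, n) = (n + (5*Z*n + n))**2 = (n + (n + 5*Z*n))**2 = (2*n + 5*Z*n)**2)
(y(-66, -45) + j)*(722 - 4591) = ((-45)**2*(2 + 5*(-66))**2 - 279)*(722 - 4591) = (2025*(2 - 330)**2 - 279)*(-3869) = (2025*(-328)**2 - 279)*(-3869) = (2025*107584 - 279)*(-3869) = (217857600 - 279)*(-3869) = 217857321*(-3869) = -842889974949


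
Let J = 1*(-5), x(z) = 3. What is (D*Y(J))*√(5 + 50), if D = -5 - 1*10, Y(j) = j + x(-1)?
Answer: 30*√55 ≈ 222.49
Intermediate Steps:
J = -5
Y(j) = 3 + j (Y(j) = j + 3 = 3 + j)
D = -15 (D = -5 - 10 = -15)
(D*Y(J))*√(5 + 50) = (-15*(3 - 5))*√(5 + 50) = (-15*(-2))*√55 = 30*√55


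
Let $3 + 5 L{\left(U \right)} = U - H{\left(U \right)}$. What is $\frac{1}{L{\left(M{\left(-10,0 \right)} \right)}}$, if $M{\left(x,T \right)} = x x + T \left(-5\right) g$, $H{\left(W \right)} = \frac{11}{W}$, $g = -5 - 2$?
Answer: $\frac{500}{9689} \approx 0.051605$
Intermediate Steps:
$g = -7$
$M{\left(x,T \right)} = x^{2} + 35 T$ ($M{\left(x,T \right)} = x x + T \left(-5\right) \left(-7\right) = x^{2} + - 5 T \left(-7\right) = x^{2} + 35 T$)
$L{\left(U \right)} = - \frac{3}{5} - \frac{11}{5 U} + \frac{U}{5}$ ($L{\left(U \right)} = - \frac{3}{5} + \frac{U - \frac{11}{U}}{5} = - \frac{3}{5} + \left(- \frac{11}{5 U} + \frac{U}{5}\right) = - \frac{3}{5} - \frac{11}{5 U} + \frac{U}{5}$)
$\frac{1}{L{\left(M{\left(-10,0 \right)} \right)}} = \frac{1}{\frac{1}{5} \frac{1}{\left(-10\right)^{2} + 35 \cdot 0} \left(-11 + \left(\left(-10\right)^{2} + 35 \cdot 0\right) \left(-3 + \left(\left(-10\right)^{2} + 35 \cdot 0\right)\right)\right)} = \frac{1}{\frac{1}{5} \frac{1}{100 + 0} \left(-11 + \left(100 + 0\right) \left(-3 + \left(100 + 0\right)\right)\right)} = \frac{1}{\frac{1}{5} \cdot \frac{1}{100} \left(-11 + 100 \left(-3 + 100\right)\right)} = \frac{1}{\frac{1}{5} \cdot \frac{1}{100} \left(-11 + 100 \cdot 97\right)} = \frac{1}{\frac{1}{5} \cdot \frac{1}{100} \left(-11 + 9700\right)} = \frac{1}{\frac{1}{5} \cdot \frac{1}{100} \cdot 9689} = \frac{1}{\frac{9689}{500}} = \frac{500}{9689}$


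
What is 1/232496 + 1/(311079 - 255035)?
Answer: 72135/3257501456 ≈ 2.2144e-5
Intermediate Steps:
1/232496 + 1/(311079 - 255035) = 1/232496 + 1/56044 = 72135/3257501456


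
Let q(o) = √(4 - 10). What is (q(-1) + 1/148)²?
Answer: -131423/21904 + I*√6/74 ≈ -6.0 + 0.033101*I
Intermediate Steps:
q(o) = I*√6 (q(o) = √(-6) = I*√6)
(q(-1) + 1/148)² = (I*√6 + 1/148)² = (1/148 + I*√6)²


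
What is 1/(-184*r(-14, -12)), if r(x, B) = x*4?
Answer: 1/10304 ≈ 9.7050e-5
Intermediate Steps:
r(x, B) = 4*x
1/(-184*r(-14, -12)) = 1/(-736*(-14)) = 1/(-184*(-56)) = 1/10304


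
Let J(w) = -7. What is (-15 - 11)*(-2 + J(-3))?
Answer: 234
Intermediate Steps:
(-15 - 11)*(-2 + J(-3)) = (-15 - 11)*(-2 - 7) = -26*(-9) = 234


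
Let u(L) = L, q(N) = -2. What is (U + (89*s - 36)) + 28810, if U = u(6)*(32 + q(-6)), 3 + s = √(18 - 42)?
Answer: 28687 + 178*I*√6 ≈ 28687.0 + 436.01*I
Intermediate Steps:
s = -3 + 2*I*√6 (s = -3 + √(18 - 42) = -3 + √(-24) = -3 + 2*I*√6 ≈ -3.0 + 4.899*I)
U = 180 (U = 6*(32 - 2) = 6*30 = 180)
(U + (89*s - 36)) + 28810 = (180 + (89*(-3 + 2*I*√6) - 36)) + 28810 = (180 + ((-267 + 178*I*√6) - 36)) + 28810 = (180 + (-303 + 178*I*√6)) + 28810 = (-123 + 178*I*√6) + 28810 = 28687 + 178*I*√6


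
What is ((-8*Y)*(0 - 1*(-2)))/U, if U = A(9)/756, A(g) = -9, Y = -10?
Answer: -13440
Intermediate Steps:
U = -1/84 (U = -9/756 = -9*1/756 = -1/84 ≈ -0.011905)
((-8*Y)*(0 - 1*(-2)))/U = ((-8*(-10))*(0 - 1*(-2)))/(-1/84) = (80*(0 + 2))*(-84) = (80*2)*(-84) = 160*(-84) = -13440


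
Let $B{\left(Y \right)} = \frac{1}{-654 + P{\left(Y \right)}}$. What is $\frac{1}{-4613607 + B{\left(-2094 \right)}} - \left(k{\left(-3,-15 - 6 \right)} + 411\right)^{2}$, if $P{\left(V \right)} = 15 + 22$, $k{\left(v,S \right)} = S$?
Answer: $- \frac{432967178592617}{2846595520} \approx -1.521 \cdot 10^{5}$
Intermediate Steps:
$P{\left(V \right)} = 37$
$B{\left(Y \right)} = - \frac{1}{617}$ ($B{\left(Y \right)} = \frac{1}{-654 + 37} = \frac{1}{-617} = - \frac{1}{617}$)
$\frac{1}{-4613607 + B{\left(-2094 \right)}} - \left(k{\left(-3,-15 - 6 \right)} + 411\right)^{2} = \frac{1}{-4613607 - \frac{1}{617}} - \left(\left(-15 - 6\right) + 411\right)^{2} = \frac{1}{- \frac{2846595520}{617}} - \left(-21 + 411\right)^{2} = - \frac{617}{2846595520} - 390^{2} = - \frac{617}{2846595520} - 152100 = - \frac{432967178592617}{2846595520}$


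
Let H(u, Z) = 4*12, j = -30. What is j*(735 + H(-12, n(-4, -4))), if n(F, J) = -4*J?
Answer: -23490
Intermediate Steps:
H(u, Z) = 48
j*(735 + H(-12, n(-4, -4))) = -30*(735 + 48) = -30*783 = -23490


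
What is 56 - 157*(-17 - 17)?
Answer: 5394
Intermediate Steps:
56 - 157*(-17 - 17) = 56 - 157*(-34) = 56 + 5338 = 5394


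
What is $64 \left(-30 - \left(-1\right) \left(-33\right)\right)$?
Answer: $-4032$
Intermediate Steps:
$64 \left(-30 - \left(-1\right) \left(-33\right)\right) = 64 \left(-30 - 33\right) = 64 \left(-63\right) = -4032$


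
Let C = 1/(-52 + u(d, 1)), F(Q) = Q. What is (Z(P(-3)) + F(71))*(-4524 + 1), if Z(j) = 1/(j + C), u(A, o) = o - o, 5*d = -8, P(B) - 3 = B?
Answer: -85937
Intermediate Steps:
P(B) = 3 + B
d = -8/5 (d = (⅕)*(-8) = -8/5 ≈ -1.6000)
u(A, o) = 0
C = -1/52 (C = 1/(-52 + 0) = 1/(-52) = -1/52 ≈ -0.019231)
Z(j) = 1/(-1/52 + j) (Z(j) = 1/(j - 1/52) = 1/(-1/52 + j))
(Z(P(-3)) + F(71))*(-4524 + 1) = (52/(-1 + 52*(3 - 3)) + 71)*(-4524 + 1) = (52/(-1 + 52*0) + 71)*(-4523) = (52/(-1 + 0) + 71)*(-4523) = (52/(-1) + 71)*(-4523) = (52*(-1) + 71)*(-4523) = (-52 + 71)*(-4523) = 19*(-4523) = -85937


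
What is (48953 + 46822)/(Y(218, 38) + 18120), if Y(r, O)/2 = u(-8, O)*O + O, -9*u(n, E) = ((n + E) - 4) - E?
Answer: 287325/54892 ≈ 5.2344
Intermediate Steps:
u(n, E) = 4/9 - n/9 (u(n, E) = -(((n + E) - 4) - E)/9 = -(((E + n) - 4) - E)/9 = -((-4 + E + n) - E)/9 = -(-4 + n)/9 = 4/9 - n/9)
Y(r, O) = 14*O/3 (Y(r, O) = 2*((4/9 - ⅑*(-8))*O + O) = 2*((4/9 + 8/9)*O + O) = 2*(4*O/3 + O) = 2*(7*O/3) = 14*O/3)
(48953 + 46822)/(Y(218, 38) + 18120) = (48953 + 46822)/((14/3)*38 + 18120) = 95775/(532/3 + 18120) = 95775/(54892/3) = 95775*(3/54892) = 287325/54892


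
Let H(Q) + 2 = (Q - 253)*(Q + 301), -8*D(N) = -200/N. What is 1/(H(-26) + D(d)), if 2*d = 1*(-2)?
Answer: -1/76752 ≈ -1.3029e-5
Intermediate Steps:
d = -1 (d = (1*(-2))/2 = (1/2)*(-2) = -1)
D(N) = 25/N (D(N) = -(-25)/N = 25/N)
H(Q) = -2 + (-253 + Q)*(301 + Q) (H(Q) = -2 + (Q - 253)*(Q + 301) = -2 + (-253 + Q)*(301 + Q))
1/(H(-26) + D(d)) = 1/((-76155 + (-26)**2 + 48*(-26)) + 25/(-1)) = 1/((-76155 + 676 - 1248) + 25*(-1)) = 1/(-76727 - 25) = 1/(-76752) = -1/76752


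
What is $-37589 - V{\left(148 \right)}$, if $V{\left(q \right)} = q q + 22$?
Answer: $-59515$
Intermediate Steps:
$V{\left(q \right)} = 22 + q^{2}$ ($V{\left(q \right)} = q^{2} + 22 = 22 + q^{2}$)
$-37589 - V{\left(148 \right)} = -37589 - \left(22 + 148^{2}\right) = -37589 - \left(22 + 21904\right) = -37589 - 21926 = -59515$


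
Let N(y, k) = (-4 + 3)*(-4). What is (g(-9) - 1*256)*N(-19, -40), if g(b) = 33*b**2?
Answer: 9668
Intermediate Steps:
N(y, k) = 4 (N(y, k) = -1*(-4) = 4)
(g(-9) - 1*256)*N(-19, -40) = (33*(-9)**2 - 1*256)*4 = (33*81 - 256)*4 = (2673 - 256)*4 = 2417*4 = 9668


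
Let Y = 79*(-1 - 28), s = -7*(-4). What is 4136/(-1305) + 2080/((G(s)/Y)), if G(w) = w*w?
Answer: -388870814/63945 ≈ -6081.3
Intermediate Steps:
s = 28
G(w) = w²
Y = -2291 (Y = 79*(-29) = -2291)
4136/(-1305) + 2080/((G(s)/Y)) = 4136/(-1305) + 2080/((28²/(-2291))) = 4136*(-1/1305) + 2080/((784*(-1/2291))) = -4136/1305 + 2080/(-784/2291) = -4136/1305 + 2080*(-2291/784) = -4136/1305 - 297830/49 = -388870814/63945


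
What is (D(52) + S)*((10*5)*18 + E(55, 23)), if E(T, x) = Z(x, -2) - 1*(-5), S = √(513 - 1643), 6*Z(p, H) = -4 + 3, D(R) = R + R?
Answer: 282308/3 + 5429*I*√1130/6 ≈ 94103.0 + 30416.0*I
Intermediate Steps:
D(R) = 2*R
Z(p, H) = -⅙ (Z(p, H) = (-4 + 3)/6 = (⅙)*(-1) = -⅙)
S = I*√1130 (S = √(-1130) = I*√1130 ≈ 33.615*I)
E(T, x) = 29/6 (E(T, x) = -⅙ - 1*(-5) = -⅙ + 5 = 29/6)
(D(52) + S)*((10*5)*18 + E(55, 23)) = (2*52 + I*√1130)*((10*5)*18 + 29/6) = (104 + I*√1130)*(50*18 + 29/6) = (104 + I*√1130)*(900 + 29/6) = (104 + I*√1130)*(5429/6) = 282308/3 + 5429*I*√1130/6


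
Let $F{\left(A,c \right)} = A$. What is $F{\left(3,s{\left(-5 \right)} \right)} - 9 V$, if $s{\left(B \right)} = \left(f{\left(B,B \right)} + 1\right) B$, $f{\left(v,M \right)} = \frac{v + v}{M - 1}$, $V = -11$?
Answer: $102$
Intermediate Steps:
$f{\left(v,M \right)} = \frac{2 v}{-1 + M}$
$s{\left(B \right)} = B \left(1 + \frac{2 B}{-1 + B}\right)$ ($s{\left(B \right)} = \left(\frac{2 B}{-1 + B} + 1\right) B = \left(1 + \frac{2 B}{-1 + B}\right) B = B \left(1 + \frac{2 B}{-1 + B}\right)$)
$F{\left(3,s{\left(-5 \right)} \right)} - 9 V = 3 - -99 = 3 + 99 = 102$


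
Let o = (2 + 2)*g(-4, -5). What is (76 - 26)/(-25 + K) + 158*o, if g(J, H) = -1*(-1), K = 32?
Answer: 4474/7 ≈ 639.14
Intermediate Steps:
g(J, H) = 1
o = 4 (o = (2 + 2)*1 = 4*1 = 4)
(76 - 26)/(-25 + K) + 158*o = (76 - 26)/(-25 + 32) + 158*4 = 50/7 + 632 = 4474/7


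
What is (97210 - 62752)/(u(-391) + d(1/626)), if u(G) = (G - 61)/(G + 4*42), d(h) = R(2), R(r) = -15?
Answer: -7684134/2893 ≈ -2656.1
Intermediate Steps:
d(h) = -15
u(G) = (-61 + G)/(168 + G) (u(G) = (-61 + G)/(G + 168) = (-61 + G)/(168 + G))
(97210 - 62752)/(u(-391) + d(1/626)) = (97210 - 62752)/((-61 - 391)/(168 - 391) - 15) = 34458/(-452/(-223) - 15) = 34458/(-1/223*(-452) - 15) = 34458/(452/223 - 15) = 34458/(-2893/223) = 34458*(-223/2893) = -7684134/2893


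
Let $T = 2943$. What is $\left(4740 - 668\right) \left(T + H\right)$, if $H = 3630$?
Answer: $26765256$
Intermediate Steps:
$\left(4740 - 668\right) \left(T + H\right) = \left(4740 - 668\right) \left(2943 + 3630\right) = 4072 \cdot 6573 = 26765256$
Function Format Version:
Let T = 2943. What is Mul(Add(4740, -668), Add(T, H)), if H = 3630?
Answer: 26765256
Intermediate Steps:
Mul(Add(4740, -668), Add(T, H)) = Mul(Add(4740, -668), Add(2943, 3630)) = Mul(4072, 6573) = 26765256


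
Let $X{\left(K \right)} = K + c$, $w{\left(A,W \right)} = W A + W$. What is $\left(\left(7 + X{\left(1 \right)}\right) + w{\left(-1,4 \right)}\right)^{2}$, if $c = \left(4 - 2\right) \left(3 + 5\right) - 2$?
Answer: $484$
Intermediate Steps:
$c = 14$ ($c = 2 \cdot 8 - 2 = 16 - 2 = 14$)
$w{\left(A,W \right)} = W + A W$ ($w{\left(A,W \right)} = A W + W = W + A W$)
$X{\left(K \right)} = 14 + K$ ($X{\left(K \right)} = K + 14 = 14 + K$)
$\left(\left(7 + X{\left(1 \right)}\right) + w{\left(-1,4 \right)}\right)^{2} = \left(\left(7 + \left(14 + 1\right)\right) + 4 \left(1 - 1\right)\right)^{2} = \left(\left(7 + 15\right) + 4 \cdot 0\right)^{2} = \left(22 + 0\right)^{2} = 22^{2} = 484$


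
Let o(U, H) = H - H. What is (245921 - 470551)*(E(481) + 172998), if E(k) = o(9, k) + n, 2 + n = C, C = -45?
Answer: -38849983130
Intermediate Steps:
n = -47 (n = -2 - 45 = -47)
o(U, H) = 0
E(k) = -47 (E(k) = 0 - 47 = -47)
(245921 - 470551)*(E(481) + 172998) = (245921 - 470551)*(-47 + 172998) = -224630*172951 = -38849983130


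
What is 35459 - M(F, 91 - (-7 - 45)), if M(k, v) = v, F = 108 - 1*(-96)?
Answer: 35316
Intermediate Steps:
F = 204 (F = 108 + 96 = 204)
35459 - M(F, 91 - (-7 - 45)) = 35459 - (91 - (-7 - 45)) = 35459 - (91 - 1*(-52)) = 35459 - (91 + 52) = 35459 - 1*143 = 35459 - 143 = 35316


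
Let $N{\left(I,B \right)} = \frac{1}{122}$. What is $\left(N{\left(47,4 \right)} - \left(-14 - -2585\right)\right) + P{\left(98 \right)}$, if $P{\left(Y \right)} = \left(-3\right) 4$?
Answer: $- \frac{315125}{122} \approx -2583.0$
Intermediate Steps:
$N{\left(I,B \right)} = \frac{1}{122}$
$P{\left(Y \right)} = -12$
$\left(N{\left(47,4 \right)} - \left(-14 - -2585\right)\right) + P{\left(98 \right)} = \left(\frac{1}{122} - \left(-14 - -2585\right)\right) - 12 = \left(\frac{1}{122} - \left(-14 + 2585\right)\right) - 12 = \left(\frac{1}{122} - 2571\right) - 12 = - \frac{313661}{122} - 12 = - \frac{315125}{122}$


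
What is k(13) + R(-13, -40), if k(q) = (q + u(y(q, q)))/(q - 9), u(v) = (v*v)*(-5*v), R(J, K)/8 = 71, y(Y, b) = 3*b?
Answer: -147155/2 ≈ -73578.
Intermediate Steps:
R(J, K) = 568 (R(J, K) = 8*71 = 568)
u(v) = -5*v**3 (u(v) = v**2*(-5*v) = -5*v**3)
k(q) = (q - 135*q**3)/(-9 + q) (k(q) = (q - 5*27*q**3)/(q - 9) = (q - 135*q**3)/(-9 + q))
k(13) + R(-13, -40) = (13 - 135*13**3)/(-9 + 13) + 568 = (13 - 135*2197)/4 + 568 = (13 - 296595)/4 + 568 = (1/4)*(-296582) + 568 = -148291/2 + 568 = -147155/2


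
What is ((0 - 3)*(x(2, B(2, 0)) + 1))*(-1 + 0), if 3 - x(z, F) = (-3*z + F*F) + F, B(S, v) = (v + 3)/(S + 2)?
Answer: 417/16 ≈ 26.063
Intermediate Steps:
B(S, v) = (3 + v)/(2 + S)
x(z, F) = 3 - F - F² + 3*z (x(z, F) = 3 - ((-3*z + F*F) + F) = 3 - ((-3*z + F²) + F) = 3 - ((F² - 3*z) + F) = 3 - (F + F² - 3*z) = 3 + (-F - F² + 3*z) = 3 - F - F² + 3*z)
((0 - 3)*(x(2, B(2, 0)) + 1))*(-1 + 0) = ((0 - 3)*((3 - (3 + 0)/(2 + 2) - ((3 + 0)/(2 + 2))² + 3*2) + 1))*(-1 + 0) = -3*((3 - 3/4 - (3/4)² + 6) + 1)*(-1) = -3*((3 - 3/4 - ((¼)*3)² + 6) + 1)*(-1) = -3*((3 - 1*¾ - (¾)² + 6) + 1)*(-1) = -3*((3 - ¾ - 1*9/16 + 6) + 1)*(-1) = -3*((3 - ¾ - 9/16 + 6) + 1)*(-1) = -3*(123/16 + 1)*(-1) = -3*139/16*(-1) = -417/16*(-1) = 417/16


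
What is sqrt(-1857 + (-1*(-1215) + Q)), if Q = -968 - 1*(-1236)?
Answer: I*sqrt(374) ≈ 19.339*I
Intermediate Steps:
Q = 268 (Q = -968 + 1236 = 268)
sqrt(-1857 + (-1*(-1215) + Q)) = sqrt(-1857 + (-1*(-1215) + 268)) = sqrt(-1857 + (1215 + 268)) = sqrt(-1857 + 1483) = sqrt(-374) = I*sqrt(374)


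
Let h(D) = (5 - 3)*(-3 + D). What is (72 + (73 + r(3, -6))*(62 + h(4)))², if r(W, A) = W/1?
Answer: 24364096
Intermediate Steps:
r(W, A) = W (r(W, A) = W*1 = W)
h(D) = -6 + 2*D (h(D) = 2*(-3 + D) = -6 + 2*D)
(72 + (73 + r(3, -6))*(62 + h(4)))² = (72 + (73 + 3)*(62 + (-6 + 2*4)))² = (72 + 76*(62 + (-6 + 8)))² = (72 + 76*(62 + 2))² = (72 + 76*64)² = (72 + 4864)² = 4936² = 24364096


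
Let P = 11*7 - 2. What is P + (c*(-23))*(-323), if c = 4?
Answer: 29791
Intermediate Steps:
P = 75 (P = 77 - 2 = 75)
P + (c*(-23))*(-323) = 75 + (4*(-23))*(-323) = 75 - 92*(-323) = 75 + 29716 = 29791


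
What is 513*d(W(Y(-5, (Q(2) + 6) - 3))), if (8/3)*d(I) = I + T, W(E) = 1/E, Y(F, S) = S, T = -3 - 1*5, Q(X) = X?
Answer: -60021/40 ≈ -1500.5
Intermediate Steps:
T = -8 (T = -3 - 5 = -8)
d(I) = -3 + 3*I/8 (d(I) = 3*(I - 8)/8 = 3*(-8 + I)/8 = -3 + 3*I/8)
513*d(W(Y(-5, (Q(2) + 6) - 3))) = 513*(-3 + 3/(8*((2 + 6) - 3))) = 513*(-3 + 3/(8*(8 - 3))) = 513*(-3 + (3/8)/5) = 513*(-3 + (3/8)*(⅕)) = 513*(-3 + 3/40) = 513*(-117/40) = -60021/40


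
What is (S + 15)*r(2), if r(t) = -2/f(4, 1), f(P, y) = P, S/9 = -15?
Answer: 60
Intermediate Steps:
S = -135 (S = 9*(-15) = -135)
r(t) = -½ (r(t) = -2/4 = -2*¼ = -½)
(S + 15)*r(2) = (-135 + 15)*(-½) = -120*(-½) = 60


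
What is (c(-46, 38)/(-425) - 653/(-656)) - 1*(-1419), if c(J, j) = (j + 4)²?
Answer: 394737541/278800 ≈ 1415.8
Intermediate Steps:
c(J, j) = (4 + j)²
(c(-46, 38)/(-425) - 653/(-656)) - 1*(-1419) = ((4 + 38)²/(-425) - 653/(-656)) - 1*(-1419) = (42²*(-1/425) - 653*(-1/656)) + 1419 = (1764*(-1/425) + 653/656) + 1419 = (-1764/425 + 653/656) + 1419 = -879659/278800 + 1419 = 394737541/278800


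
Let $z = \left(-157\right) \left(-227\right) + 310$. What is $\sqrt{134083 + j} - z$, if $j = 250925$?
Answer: $-35949 + 4 \sqrt{24063} \approx -35329.0$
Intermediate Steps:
$z = 35949$ ($z = 35639 + 310 = 35949$)
$\sqrt{134083 + j} - z = \sqrt{134083 + 250925} - 35949 = \sqrt{385008} - 35949 = 4 \sqrt{24063} - 35949 = -35949 + 4 \sqrt{24063}$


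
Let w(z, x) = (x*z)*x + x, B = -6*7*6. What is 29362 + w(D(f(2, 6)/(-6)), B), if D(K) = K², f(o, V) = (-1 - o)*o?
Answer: 92614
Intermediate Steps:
f(o, V) = o*(-1 - o)
B = -252 (B = -42*6 = -252)
w(z, x) = x + z*x² (w(z, x) = z*x² + x = x + z*x²)
29362 + w(D(f(2, 6)/(-6)), B) = 29362 - 252*(1 - 252*(1 + 2)²/9) = 29362 - 252*(1 - 252*1²) = 29362 - 252*(1 - 252*1) = 29362 - 252*(1 - 252) = 29362 - 252*(-251) = 29362 + 63252 = 92614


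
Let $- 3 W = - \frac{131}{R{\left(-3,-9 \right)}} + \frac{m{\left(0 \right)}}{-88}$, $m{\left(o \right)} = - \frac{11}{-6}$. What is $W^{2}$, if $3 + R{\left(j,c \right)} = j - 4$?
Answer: $\frac{9853321}{518400} \approx 19.007$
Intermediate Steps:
$R{\left(j,c \right)} = -7 + j$ ($R{\left(j,c \right)} = -3 + \left(j - 4\right) = -3 + \left(-4 + j\right) = -7 + j$)
$m{\left(o \right)} = \frac{11}{6}$ ($m{\left(o \right)} = \left(-11\right) \left(- \frac{1}{6}\right) = \frac{11}{6}$)
$W = - \frac{3139}{720}$ ($W = - \frac{- \frac{131}{-7 - 3} + \frac{11}{6 \left(-88\right)}}{3} = - \frac{- \frac{131}{-10} + \frac{11}{6} \left(- \frac{1}{88}\right)}{3} = - \frac{\left(-131\right) \left(- \frac{1}{10}\right) - \frac{1}{48}}{3} = - \frac{\frac{131}{10} - \frac{1}{48}}{3} = \left(- \frac{1}{3}\right) \frac{3139}{240} = - \frac{3139}{720} \approx -4.3597$)
$W^{2} = \left(- \frac{3139}{720}\right)^{2} = \frac{9853321}{518400}$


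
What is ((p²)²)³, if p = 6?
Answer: 2176782336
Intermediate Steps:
((p²)²)³ = ((6²)²)³ = (36²)³ = 1296³ = 2176782336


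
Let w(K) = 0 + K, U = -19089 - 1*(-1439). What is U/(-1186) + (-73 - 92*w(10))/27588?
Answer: 80958417/5453228 ≈ 14.846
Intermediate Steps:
U = -17650 (U = -19089 + 1439 = -17650)
w(K) = K
U/(-1186) + (-73 - 92*w(10))/27588 = -17650/(-1186) + (-73 - 92*10)/27588 = -17650*(-1/1186) + (-73 - 920)*(1/27588) = 8825/593 - 993*1/27588 = 8825/593 - 331/9196 = 80958417/5453228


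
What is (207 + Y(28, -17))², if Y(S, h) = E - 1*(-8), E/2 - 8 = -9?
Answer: 45369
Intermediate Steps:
E = -2 (E = 16 + 2*(-9) = 16 - 18 = -2)
Y(S, h) = 6 (Y(S, h) = -2 - 1*(-8) = -2 + 8 = 6)
(207 + Y(28, -17))² = (207 + 6)² = 213² = 45369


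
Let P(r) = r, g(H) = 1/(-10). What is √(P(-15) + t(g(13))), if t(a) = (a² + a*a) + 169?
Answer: √15402/10 ≈ 12.410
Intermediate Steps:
g(H) = -⅒
t(a) = 169 + 2*a² (t(a) = (a² + a²) + 169 = 2*a² + 169 = 169 + 2*a²)
√(P(-15) + t(g(13))) = √(-15 + (169 + 2*(-⅒)²)) = √(-15 + (169 + 2*(1/100))) = √(-15 + (169 + 1/50)) = √(-15 + 8451/50) = √(7701/50) = √15402/10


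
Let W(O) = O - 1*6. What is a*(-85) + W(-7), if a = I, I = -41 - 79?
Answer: 10187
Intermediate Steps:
W(O) = -6 + O (W(O) = O - 6 = -6 + O)
I = -120
a = -120
a*(-85) + W(-7) = -120*(-85) + (-6 - 7) = 10200 - 13 = 10187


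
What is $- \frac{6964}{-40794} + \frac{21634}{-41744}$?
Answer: $- \frac{147958045}{425726184} \approx -0.34754$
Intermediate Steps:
$- \frac{6964}{-40794} + \frac{21634}{-41744} = \left(-6964\right) \left(- \frac{1}{40794}\right) + 21634 \left(- \frac{1}{41744}\right) = \frac{3482}{20397} - \frac{10817}{20872} = - \frac{147958045}{425726184}$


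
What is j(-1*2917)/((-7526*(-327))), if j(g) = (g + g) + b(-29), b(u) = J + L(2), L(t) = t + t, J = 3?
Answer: -5827/2461002 ≈ -0.0023677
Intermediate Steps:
L(t) = 2*t
b(u) = 7 (b(u) = 3 + 2*2 = 3 + 4 = 7)
j(g) = 7 + 2*g (j(g) = (g + g) + 7 = 2*g + 7 = 7 + 2*g)
j(-1*2917)/((-7526*(-327))) = (7 + 2*(-1*2917))/((-7526*(-327))) = (7 + 2*(-2917))/2461002 = (7 - 5834)*(1/2461002) = -5827*1/2461002 = -5827/2461002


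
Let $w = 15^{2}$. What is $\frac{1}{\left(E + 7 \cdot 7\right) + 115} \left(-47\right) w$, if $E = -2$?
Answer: $- \frac{1175}{18} \approx -65.278$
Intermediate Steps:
$w = 225$
$\frac{1}{\left(E + 7 \cdot 7\right) + 115} \left(-47\right) w = \frac{1}{\left(-2 + 7 \cdot 7\right) + 115} \left(-47\right) 225 = \frac{1}{\left(-2 + 49\right) + 115} \left(-47\right) 225 = \frac{1}{47 + 115} \left(-47\right) 225 = \frac{1}{162} \left(-47\right) 225 = \left(- \frac{47}{162}\right) 225 = - \frac{1175}{18}$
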